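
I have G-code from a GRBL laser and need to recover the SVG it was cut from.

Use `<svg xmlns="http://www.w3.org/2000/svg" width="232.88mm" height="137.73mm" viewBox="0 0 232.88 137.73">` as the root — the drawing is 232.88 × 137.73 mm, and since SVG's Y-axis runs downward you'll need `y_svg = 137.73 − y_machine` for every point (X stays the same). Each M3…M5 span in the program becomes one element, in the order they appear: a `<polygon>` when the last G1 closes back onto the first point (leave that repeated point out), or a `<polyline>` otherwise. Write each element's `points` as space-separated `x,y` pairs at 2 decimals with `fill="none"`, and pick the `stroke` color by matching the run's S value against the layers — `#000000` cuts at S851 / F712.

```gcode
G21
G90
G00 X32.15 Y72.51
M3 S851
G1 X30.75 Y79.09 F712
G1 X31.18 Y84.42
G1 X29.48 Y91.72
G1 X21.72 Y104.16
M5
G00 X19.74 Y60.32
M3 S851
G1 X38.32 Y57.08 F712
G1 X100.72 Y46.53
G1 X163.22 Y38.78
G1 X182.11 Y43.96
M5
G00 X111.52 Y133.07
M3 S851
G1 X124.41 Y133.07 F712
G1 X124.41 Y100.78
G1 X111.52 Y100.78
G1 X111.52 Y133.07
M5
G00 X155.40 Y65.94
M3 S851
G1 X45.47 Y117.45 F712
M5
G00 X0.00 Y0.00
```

<svg xmlns="http://www.w3.org/2000/svg" width="232.88mm" height="137.73mm" viewBox="0 0 232.88 137.73">
  <polyline points="32.15,65.22 30.75,58.64 31.18,53.31 29.48,46.01 21.72,33.57" fill="none" stroke="#000000"/>
  <polyline points="19.74,77.41 38.32,80.65 100.72,91.20 163.22,98.95 182.11,93.77" fill="none" stroke="#000000"/>
  <polygon points="111.52,4.66 124.41,4.66 124.41,36.95 111.52,36.95" fill="none" stroke="#000000"/>
  <polyline points="155.40,71.79 45.47,20.28" fill="none" stroke="#000000"/>
</svg>

y_svg = 137.73 − y_m. Every run uses S851, so all elements get stroke `#000000` (cut).

[1] open run; points: 32.15,65.22 30.75,58.64 31.18,53.31 29.48,46.01 21.72,33.57

[2] open run; points: 19.74,77.41 38.32,80.65 100.72,91.20 163.22,98.95 182.11,93.77

[3] closed run; points: 111.52,4.66 124.41,4.66 124.41,36.95 111.52,36.95

[4] open run; points: 155.40,71.79 45.47,20.28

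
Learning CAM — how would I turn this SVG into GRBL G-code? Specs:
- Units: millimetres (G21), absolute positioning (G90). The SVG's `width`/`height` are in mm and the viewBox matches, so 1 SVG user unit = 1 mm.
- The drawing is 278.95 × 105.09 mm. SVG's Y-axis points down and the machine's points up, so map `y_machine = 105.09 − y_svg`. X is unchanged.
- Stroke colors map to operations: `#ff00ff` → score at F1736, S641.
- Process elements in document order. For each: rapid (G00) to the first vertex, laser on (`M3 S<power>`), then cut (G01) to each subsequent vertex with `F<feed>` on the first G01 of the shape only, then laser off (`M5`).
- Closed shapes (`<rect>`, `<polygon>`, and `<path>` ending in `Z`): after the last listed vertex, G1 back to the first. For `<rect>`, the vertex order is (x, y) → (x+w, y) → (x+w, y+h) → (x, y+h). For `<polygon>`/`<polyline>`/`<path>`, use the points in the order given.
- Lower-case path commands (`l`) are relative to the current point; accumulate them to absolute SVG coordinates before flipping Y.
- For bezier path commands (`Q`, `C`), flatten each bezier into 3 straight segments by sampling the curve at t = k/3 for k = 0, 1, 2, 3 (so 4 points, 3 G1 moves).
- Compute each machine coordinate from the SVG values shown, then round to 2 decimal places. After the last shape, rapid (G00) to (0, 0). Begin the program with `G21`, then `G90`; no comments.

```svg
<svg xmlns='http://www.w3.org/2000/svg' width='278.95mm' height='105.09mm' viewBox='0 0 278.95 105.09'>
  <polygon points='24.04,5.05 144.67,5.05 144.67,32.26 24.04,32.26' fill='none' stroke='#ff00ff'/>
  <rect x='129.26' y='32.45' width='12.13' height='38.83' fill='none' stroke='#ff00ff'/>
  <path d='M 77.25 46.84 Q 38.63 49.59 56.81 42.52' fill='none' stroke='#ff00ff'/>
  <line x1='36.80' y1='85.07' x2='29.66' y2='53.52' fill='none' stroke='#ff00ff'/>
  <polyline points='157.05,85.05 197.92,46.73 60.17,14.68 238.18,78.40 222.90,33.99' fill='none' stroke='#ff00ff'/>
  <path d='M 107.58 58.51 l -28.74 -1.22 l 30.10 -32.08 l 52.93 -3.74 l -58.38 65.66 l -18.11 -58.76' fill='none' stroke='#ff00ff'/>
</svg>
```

1 u = 1 mm; y_m = 105.09 − y.

[1] `<polygon>` rectangle, #ff00ff→score S641 F1736: (24.04,100.04) → (144.67,100.04) → (144.67,72.83) → (24.04,72.83) → (24.04,100.04) (closed)

[2] `<rect>` rectangle, #ff00ff→score S641 F1736: (129.26,72.64) → (141.39,72.64) → (141.39,33.81) → (129.26,33.81) → (129.26,72.64) (closed)

[3] `<path>` quadratic bezier, #ff00ff→score S641 F1736: (77.25,58.25) → (57.81,57.51) → (51.00,58.95) → (56.81,62.57)

[4] `<line>` line segment, #ff00ff→score S641 F1736: (36.80,20.02) → (29.66,51.57)

[5] `<polyline>` open polyline, #ff00ff→score S641 F1736: (157.05,20.04) → (197.92,58.36) → (60.17,90.41) → (238.18,26.69) → (222.90,71.10)

[6] `<path>` open polyline, #ff00ff→score S641 F1736: (107.58,46.58) → (78.84,47.80) → (108.94,79.88) → (161.87,83.62) → (103.49,17.96) → (85.38,76.72)

G21
G90
G00 X24.04 Y100.04
M3 S641
G01 X144.67 Y100.04 F1736
G01 X144.67 Y72.83
G01 X24.04 Y72.83
G01 X24.04 Y100.04
M5
G00 X129.26 Y72.64
M3 S641
G01 X141.39 Y72.64 F1736
G01 X141.39 Y33.81
G01 X129.26 Y33.81
G01 X129.26 Y72.64
M5
G00 X77.25 Y58.25
M3 S641
G01 X57.81 Y57.51 F1736
G01 X51.00 Y58.95
G01 X56.81 Y62.57
M5
G00 X36.80 Y20.02
M3 S641
G01 X29.66 Y51.57 F1736
M5
G00 X157.05 Y20.04
M3 S641
G01 X197.92 Y58.36 F1736
G01 X60.17 Y90.41
G01 X238.18 Y26.69
G01 X222.90 Y71.10
M5
G00 X107.58 Y46.58
M3 S641
G01 X78.84 Y47.80 F1736
G01 X108.94 Y79.88
G01 X161.87 Y83.62
G01 X103.49 Y17.96
G01 X85.38 Y76.72
M5
G00 X0.00 Y0.00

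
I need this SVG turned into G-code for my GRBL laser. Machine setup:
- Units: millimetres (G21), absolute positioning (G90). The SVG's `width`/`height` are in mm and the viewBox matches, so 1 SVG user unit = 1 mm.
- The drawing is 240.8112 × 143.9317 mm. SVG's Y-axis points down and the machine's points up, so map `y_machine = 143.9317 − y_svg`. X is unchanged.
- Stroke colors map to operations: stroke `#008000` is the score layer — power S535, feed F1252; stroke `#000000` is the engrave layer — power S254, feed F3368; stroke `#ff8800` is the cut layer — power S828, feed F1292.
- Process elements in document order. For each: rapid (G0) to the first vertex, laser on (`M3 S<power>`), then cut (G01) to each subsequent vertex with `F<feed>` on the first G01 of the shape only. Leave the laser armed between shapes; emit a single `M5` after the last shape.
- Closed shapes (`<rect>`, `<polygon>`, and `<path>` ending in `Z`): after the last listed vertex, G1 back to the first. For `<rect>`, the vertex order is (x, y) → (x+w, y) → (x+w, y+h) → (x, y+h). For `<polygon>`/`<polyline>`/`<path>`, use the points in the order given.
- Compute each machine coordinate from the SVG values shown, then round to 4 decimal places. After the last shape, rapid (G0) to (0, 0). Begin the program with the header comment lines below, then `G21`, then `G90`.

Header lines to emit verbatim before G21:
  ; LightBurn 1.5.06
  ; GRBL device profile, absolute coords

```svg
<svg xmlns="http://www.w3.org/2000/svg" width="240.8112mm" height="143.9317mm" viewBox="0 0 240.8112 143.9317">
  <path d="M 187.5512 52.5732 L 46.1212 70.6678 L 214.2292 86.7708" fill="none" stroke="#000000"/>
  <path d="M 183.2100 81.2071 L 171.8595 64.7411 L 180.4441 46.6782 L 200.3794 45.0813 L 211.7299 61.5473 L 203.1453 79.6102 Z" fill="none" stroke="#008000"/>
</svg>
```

Since the viewBox matches the mm dimensions, user units are millimetres directly. The only transform is the Y-flip y_m = 143.9317 − y_svg.

Shape 1 is a open polyline drawn with `<path>`. Its stroke #000000 means engrave at S254, F3368. After flipping Y the toolpath is (187.5512,91.3585) → (46.1212,73.2639) → (214.2292,57.1609).

Shape 2 is a regular polygon drawn with `<path>`. Its stroke #008000 means score at S535, F1252. After flipping Y the toolpath is (183.2100,62.7246) → (171.8595,79.1906) → (180.4441,97.2535) → (200.3794,98.8504) → (211.7299,82.3844) → (203.1453,64.3215) → (183.2100,62.7246), returning to the start.

; LightBurn 1.5.06
; GRBL device profile, absolute coords
G21
G90
G0 X187.5512 Y91.3585
M3 S254
G01 X46.1212 Y73.2639 F3368
G01 X214.2292 Y57.1609
G0 X183.2100 Y62.7246
M3 S535
G01 X171.8595 Y79.1906 F1252
G01 X180.4441 Y97.2535
G01 X200.3794 Y98.8504
G01 X211.7299 Y82.3844
G01 X203.1453 Y64.3215
G01 X183.2100 Y62.7246
M5
G0 X0.0000 Y0.0000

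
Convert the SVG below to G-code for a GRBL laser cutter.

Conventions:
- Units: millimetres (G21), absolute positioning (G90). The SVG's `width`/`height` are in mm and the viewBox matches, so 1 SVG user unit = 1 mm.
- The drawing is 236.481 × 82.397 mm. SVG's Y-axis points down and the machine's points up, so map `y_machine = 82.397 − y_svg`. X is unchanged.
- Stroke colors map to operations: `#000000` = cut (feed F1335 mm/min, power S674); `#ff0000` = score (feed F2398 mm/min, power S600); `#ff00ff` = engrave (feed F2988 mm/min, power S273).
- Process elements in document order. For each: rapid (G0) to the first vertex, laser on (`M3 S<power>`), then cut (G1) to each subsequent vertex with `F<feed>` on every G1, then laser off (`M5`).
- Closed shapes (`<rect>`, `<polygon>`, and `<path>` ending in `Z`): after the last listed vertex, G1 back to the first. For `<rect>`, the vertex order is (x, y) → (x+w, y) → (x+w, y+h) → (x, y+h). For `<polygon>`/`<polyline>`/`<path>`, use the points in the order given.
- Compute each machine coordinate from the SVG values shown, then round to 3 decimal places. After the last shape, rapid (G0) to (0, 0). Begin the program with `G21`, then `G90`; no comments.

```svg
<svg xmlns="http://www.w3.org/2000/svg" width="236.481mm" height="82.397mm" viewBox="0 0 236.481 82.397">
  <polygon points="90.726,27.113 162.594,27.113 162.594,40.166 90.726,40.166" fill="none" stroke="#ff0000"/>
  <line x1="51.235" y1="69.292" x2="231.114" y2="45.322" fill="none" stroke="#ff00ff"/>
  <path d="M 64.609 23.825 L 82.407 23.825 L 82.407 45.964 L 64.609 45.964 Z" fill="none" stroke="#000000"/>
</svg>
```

G21
G90
G0 X90.726 Y55.284
M3 S600
G1 X162.594 Y55.284 F2398
G1 X162.594 Y42.231 F2398
G1 X90.726 Y42.231 F2398
G1 X90.726 Y55.284 F2398
M5
G0 X51.235 Y13.105
M3 S273
G1 X231.114 Y37.075 F2988
M5
G0 X64.609 Y58.572
M3 S674
G1 X82.407 Y58.572 F1335
G1 X82.407 Y36.433 F1335
G1 X64.609 Y36.433 F1335
G1 X64.609 Y58.572 F1335
M5
G0 X0.000 Y0.000

Since the viewBox matches the mm dimensions, user units are millimetres directly. The only transform is the Y-flip y_m = 82.397 − y_svg.

Shape 1 is a rectangle drawn with `<polygon>`. Its stroke #ff0000 means score at S600, F2398. After flipping Y the toolpath is (90.726,55.284) → (162.594,55.284) → (162.594,42.231) → (90.726,42.231) → (90.726,55.284), returning to the start.

Shape 2 is a line segment drawn with `<line>`. Its stroke #ff00ff means engrave at S273, F2988. After flipping Y the toolpath is (51.235,13.105) → (231.114,37.075).

Shape 3 is a rectangle drawn with `<path>`. Its stroke #000000 means cut at S674, F1335. After flipping Y the toolpath is (64.609,58.572) → (82.407,58.572) → (82.407,36.433) → (64.609,36.433) → (64.609,58.572), returning to the start.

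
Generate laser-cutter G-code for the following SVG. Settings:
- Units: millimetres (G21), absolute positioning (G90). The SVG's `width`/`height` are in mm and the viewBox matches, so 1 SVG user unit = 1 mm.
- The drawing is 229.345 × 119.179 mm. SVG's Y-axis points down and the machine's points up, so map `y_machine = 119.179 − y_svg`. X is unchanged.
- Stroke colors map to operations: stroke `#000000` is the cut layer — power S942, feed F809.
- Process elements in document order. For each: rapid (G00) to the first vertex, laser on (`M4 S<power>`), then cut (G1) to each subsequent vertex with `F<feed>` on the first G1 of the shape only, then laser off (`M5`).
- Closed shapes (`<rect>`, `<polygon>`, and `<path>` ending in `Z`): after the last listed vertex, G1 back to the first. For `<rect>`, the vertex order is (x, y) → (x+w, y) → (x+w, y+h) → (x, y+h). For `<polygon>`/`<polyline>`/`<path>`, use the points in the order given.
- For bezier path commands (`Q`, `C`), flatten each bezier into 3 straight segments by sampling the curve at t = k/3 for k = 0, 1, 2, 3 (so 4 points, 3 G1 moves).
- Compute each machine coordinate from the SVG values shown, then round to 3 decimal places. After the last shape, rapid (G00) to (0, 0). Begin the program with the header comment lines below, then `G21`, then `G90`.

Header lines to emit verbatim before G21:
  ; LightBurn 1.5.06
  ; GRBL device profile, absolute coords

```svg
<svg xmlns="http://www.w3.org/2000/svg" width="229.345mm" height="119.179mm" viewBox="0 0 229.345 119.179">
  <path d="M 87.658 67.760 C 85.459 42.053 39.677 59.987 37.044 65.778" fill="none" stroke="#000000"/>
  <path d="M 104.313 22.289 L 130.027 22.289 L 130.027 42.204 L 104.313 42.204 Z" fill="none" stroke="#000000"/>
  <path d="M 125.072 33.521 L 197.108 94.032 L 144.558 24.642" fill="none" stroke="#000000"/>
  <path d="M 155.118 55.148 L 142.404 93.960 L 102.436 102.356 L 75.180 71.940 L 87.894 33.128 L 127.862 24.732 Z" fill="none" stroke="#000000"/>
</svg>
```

Since the viewBox matches the mm dimensions, user units are millimetres directly. The only transform is the Y-flip y_m = 119.179 − y_svg.

Shape 1 is a cubic bezier drawn with `<path>`. Its stroke #000000 means cut at S942, F809. After flipping Y the toolpath is (87.658,51.419) → (74.144,64.645) → (50.848,61.174) → (37.044,53.401).

Shape 2 is a rectangle drawn with `<path>`. Its stroke #000000 means cut at S942, F809. After flipping Y the toolpath is (104.313,96.890) → (130.027,96.890) → (130.027,76.975) → (104.313,76.975) → (104.313,96.890), returning to the start.

Shape 3 is a open polyline drawn with `<path>`. Its stroke #000000 means cut at S942, F809. After flipping Y the toolpath is (125.072,85.658) → (197.108,25.147) → (144.558,94.537).

Shape 4 is a regular polygon drawn with `<path>`. Its stroke #000000 means cut at S942, F809. After flipping Y the toolpath is (155.118,64.031) → (142.404,25.219) → (102.436,16.823) → (75.180,47.239) → (87.894,86.051) → (127.862,94.447) → (155.118,64.031), returning to the start.

; LightBurn 1.5.06
; GRBL device profile, absolute coords
G21
G90
G00 X87.658 Y51.419
M4 S942
G1 X74.144 Y64.645 F809
G1 X50.848 Y61.174
G1 X37.044 Y53.401
M5
G00 X104.313 Y96.890
M4 S942
G1 X130.027 Y96.890 F809
G1 X130.027 Y76.975
G1 X104.313 Y76.975
G1 X104.313 Y96.890
M5
G00 X125.072 Y85.658
M4 S942
G1 X197.108 Y25.147 F809
G1 X144.558 Y94.537
M5
G00 X155.118 Y64.031
M4 S942
G1 X142.404 Y25.219 F809
G1 X102.436 Y16.823
G1 X75.180 Y47.239
G1 X87.894 Y86.051
G1 X127.862 Y94.447
G1 X155.118 Y64.031
M5
G00 X0.000 Y0.000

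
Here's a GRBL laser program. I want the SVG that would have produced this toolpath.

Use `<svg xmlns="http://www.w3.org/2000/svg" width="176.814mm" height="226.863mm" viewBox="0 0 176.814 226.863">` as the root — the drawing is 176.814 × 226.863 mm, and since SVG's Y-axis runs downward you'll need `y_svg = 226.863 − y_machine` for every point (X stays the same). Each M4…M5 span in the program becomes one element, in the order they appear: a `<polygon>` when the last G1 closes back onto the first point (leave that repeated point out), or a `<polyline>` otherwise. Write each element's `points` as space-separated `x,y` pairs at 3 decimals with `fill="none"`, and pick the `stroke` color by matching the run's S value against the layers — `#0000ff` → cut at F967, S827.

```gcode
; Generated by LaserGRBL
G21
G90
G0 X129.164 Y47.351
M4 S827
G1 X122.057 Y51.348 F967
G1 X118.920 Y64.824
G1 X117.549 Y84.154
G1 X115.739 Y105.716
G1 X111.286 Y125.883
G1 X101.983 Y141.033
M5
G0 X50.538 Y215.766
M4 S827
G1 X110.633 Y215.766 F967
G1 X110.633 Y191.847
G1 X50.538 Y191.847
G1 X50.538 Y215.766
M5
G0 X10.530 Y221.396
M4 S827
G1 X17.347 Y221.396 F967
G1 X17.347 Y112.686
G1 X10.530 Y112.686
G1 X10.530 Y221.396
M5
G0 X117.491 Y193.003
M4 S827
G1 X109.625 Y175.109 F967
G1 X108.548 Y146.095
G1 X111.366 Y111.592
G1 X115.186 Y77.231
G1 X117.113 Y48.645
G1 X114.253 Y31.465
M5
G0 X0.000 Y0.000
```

Each laser-on run becomes one SVG element. Flip Y back into SVG space with y_svg = 226.863 − y_machine. Every run uses S827, so all elements get stroke `#0000ff` (cut).

Run 1: The run is open, so emit a `<polyline>` with points (Y-flipped): 129.164,179.512 122.057,175.515 118.920,162.039 117.549,142.709 115.739,121.147 111.286,100.980 101.983,85.830.

Run 2: The run returns to its start, so emit a `<polygon>` with points (Y-flipped): 50.538,11.097 110.633,11.097 110.633,35.016 50.538,35.016.

Run 3: The run returns to its start, so emit a `<polygon>` with points (Y-flipped): 10.530,5.467 17.347,5.467 17.347,114.177 10.530,114.177.

Run 4: The run is open, so emit a `<polyline>` with points (Y-flipped): 117.491,33.860 109.625,51.754 108.548,80.768 111.366,115.271 115.186,149.632 117.113,178.218 114.253,195.398.

<svg xmlns="http://www.w3.org/2000/svg" width="176.814mm" height="226.863mm" viewBox="0 0 176.814 226.863">
  <polyline points="129.164,179.512 122.057,175.515 118.920,162.039 117.549,142.709 115.739,121.147 111.286,100.980 101.983,85.830" fill="none" stroke="#0000ff"/>
  <polygon points="50.538,11.097 110.633,11.097 110.633,35.016 50.538,35.016" fill="none" stroke="#0000ff"/>
  <polygon points="10.530,5.467 17.347,5.467 17.347,114.177 10.530,114.177" fill="none" stroke="#0000ff"/>
  <polyline points="117.491,33.860 109.625,51.754 108.548,80.768 111.366,115.271 115.186,149.632 117.113,178.218 114.253,195.398" fill="none" stroke="#0000ff"/>
</svg>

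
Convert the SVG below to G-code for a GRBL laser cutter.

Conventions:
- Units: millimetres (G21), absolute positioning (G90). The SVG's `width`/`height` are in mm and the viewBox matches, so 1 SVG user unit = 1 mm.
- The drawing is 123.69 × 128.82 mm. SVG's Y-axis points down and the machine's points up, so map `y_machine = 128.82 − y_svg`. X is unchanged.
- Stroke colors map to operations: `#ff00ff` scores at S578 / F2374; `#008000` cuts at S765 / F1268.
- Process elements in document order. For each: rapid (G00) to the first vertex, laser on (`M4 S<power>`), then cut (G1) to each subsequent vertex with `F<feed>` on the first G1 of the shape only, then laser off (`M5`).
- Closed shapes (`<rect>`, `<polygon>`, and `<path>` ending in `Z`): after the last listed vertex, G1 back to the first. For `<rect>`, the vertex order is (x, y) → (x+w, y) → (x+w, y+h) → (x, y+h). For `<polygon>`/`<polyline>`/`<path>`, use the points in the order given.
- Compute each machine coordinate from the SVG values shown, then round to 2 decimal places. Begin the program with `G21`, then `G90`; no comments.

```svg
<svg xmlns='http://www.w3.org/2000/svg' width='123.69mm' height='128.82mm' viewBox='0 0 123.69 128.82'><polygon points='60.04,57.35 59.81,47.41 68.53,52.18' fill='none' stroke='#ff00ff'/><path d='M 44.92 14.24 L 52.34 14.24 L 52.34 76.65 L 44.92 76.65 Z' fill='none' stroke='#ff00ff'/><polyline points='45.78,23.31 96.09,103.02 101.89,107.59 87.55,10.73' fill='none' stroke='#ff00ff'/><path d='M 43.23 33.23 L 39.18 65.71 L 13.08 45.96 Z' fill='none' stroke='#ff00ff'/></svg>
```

G21
G90
G00 X60.04 Y71.47
M4 S578
G1 X59.81 Y81.41 F2374
G1 X68.53 Y76.64
G1 X60.04 Y71.47
M5
G00 X44.92 Y114.58
M4 S578
G1 X52.34 Y114.58 F2374
G1 X52.34 Y52.17
G1 X44.92 Y52.17
G1 X44.92 Y114.58
M5
G00 X45.78 Y105.51
M4 S578
G1 X96.09 Y25.80 F2374
G1 X101.89 Y21.23
G1 X87.55 Y118.09
M5
G00 X43.23 Y95.59
M4 S578
G1 X39.18 Y63.11 F2374
G1 X13.08 Y82.86
G1 X43.23 Y95.59
M5

1 u = 1 mm; y_m = 128.82 − y.

[1] `<polygon>` regular polygon, #ff00ff→score S578 F2374: (60.04,71.47) → (59.81,81.41) → (68.53,76.64) → (60.04,71.47) (closed)

[2] `<path>` rectangle, #ff00ff→score S578 F2374: (44.92,114.58) → (52.34,114.58) → (52.34,52.17) → (44.92,52.17) → (44.92,114.58) (closed)

[3] `<polyline>` open polyline, #ff00ff→score S578 F2374: (45.78,105.51) → (96.09,25.80) → (101.89,21.23) → (87.55,118.09)

[4] `<path>` regular polygon, #ff00ff→score S578 F2374: (43.23,95.59) → (39.18,63.11) → (13.08,82.86) → (43.23,95.59) (closed)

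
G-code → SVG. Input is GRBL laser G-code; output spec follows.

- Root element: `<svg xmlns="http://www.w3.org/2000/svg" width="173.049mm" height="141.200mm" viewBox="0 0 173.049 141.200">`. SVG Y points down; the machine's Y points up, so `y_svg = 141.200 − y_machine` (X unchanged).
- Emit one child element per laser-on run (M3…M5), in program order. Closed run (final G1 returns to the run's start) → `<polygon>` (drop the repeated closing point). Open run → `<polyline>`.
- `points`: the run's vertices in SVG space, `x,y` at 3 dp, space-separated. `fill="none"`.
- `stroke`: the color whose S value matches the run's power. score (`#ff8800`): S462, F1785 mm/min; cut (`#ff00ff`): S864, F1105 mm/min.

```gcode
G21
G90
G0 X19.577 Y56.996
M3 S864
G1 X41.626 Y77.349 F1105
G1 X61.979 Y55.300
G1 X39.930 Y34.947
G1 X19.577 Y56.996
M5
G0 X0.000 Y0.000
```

<svg xmlns="http://www.w3.org/2000/svg" width="173.049mm" height="141.200mm" viewBox="0 0 173.049 141.200">
  <polygon points="19.577,84.204 41.626,63.851 61.979,85.900 39.930,106.253" fill="none" stroke="#ff00ff"/>
</svg>

Each laser-on run becomes one SVG element. Flip Y back into SVG space with y_svg = 141.200 − y_machine. Every run uses S864, so all elements get stroke `#ff00ff` (cut).

Run 1: The run returns to its start, so emit a `<polygon>` with points (Y-flipped): 19.577,84.204 41.626,63.851 61.979,85.900 39.930,106.253.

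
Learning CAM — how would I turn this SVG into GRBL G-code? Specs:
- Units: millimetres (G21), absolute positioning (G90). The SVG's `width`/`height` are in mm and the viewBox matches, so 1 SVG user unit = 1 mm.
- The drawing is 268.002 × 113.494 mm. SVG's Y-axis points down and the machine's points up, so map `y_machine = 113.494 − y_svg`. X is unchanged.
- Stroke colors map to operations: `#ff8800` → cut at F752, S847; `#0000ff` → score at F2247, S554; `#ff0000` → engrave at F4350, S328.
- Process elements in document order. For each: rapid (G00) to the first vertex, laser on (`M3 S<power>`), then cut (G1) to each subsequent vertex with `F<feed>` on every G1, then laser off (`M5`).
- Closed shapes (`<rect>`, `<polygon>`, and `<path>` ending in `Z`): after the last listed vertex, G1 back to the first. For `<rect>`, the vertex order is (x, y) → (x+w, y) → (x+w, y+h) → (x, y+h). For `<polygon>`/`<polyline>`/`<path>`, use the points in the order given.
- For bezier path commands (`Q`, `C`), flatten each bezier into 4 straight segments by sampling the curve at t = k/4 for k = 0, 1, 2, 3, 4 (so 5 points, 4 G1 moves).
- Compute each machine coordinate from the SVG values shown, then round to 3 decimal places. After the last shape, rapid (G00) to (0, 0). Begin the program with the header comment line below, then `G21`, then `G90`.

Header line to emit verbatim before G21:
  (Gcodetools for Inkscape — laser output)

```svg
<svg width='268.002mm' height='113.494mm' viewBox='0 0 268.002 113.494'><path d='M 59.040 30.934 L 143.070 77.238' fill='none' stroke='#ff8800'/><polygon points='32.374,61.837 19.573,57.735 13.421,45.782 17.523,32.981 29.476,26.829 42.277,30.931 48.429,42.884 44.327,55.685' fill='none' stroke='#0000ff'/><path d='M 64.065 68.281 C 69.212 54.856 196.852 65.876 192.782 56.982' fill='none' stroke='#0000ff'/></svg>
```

(Gcodetools for Inkscape — laser output)
G21
G90
G00 X59.040 Y82.560
M3 S847
G1 X143.070 Y36.256 F752
M5
G00 X32.374 Y51.657
M3 S554
G1 X19.573 Y55.759 F2247
G1 X13.421 Y67.712 F2247
G1 X17.523 Y80.513 F2247
G1 X29.476 Y86.665 F2247
G1 X42.277 Y82.563 F2247
G1 X48.429 Y70.610 F2247
G1 X44.327 Y57.809 F2247
G1 X32.374 Y51.657 F2247
M5
G00 X64.065 Y45.213
M3 S554
G1 X86.921 Y51.391 F2247
G1 X131.880 Y52.562 F2247
G1 X175.111 Y52.882 F2247
G1 X192.782 Y56.512 F2247
M5
G00 X0.000 Y0.000

viewBox `0 0 268.002 113.494` with mm width/height → 1 unit = 1 mm. Flip: y_m = 113.494 − y_svg.

**Shape 1** — `<path>` line segment, stroke `#ff8800` → cut (S847, F752). Machine vertices: (59.040,82.560) → (143.070,36.256). Open path.

**Shape 2** — `<polygon>` regular polygon, stroke `#0000ff` → score (S554, F2247). Machine vertices: (32.374,51.657) → (19.573,55.759) → (13.421,67.712) → (17.523,80.513) → (29.476,86.665) → (42.277,82.563) → (48.429,70.610) → (44.327,57.809) → (32.374,51.657). Closed: final G1 returns to the first vertex.

**Shape 3** — `<path>` cubic bezier, stroke `#0000ff` → score (S554, F2247). Control points (SVG): P0=(64.065,68.281), P1=(69.212,54.856), P2=(196.852,65.876), P3=(192.782,56.982); sampled at t=k/4. Machine vertices: (64.065,45.213) → (86.921,51.391) → (131.880,52.562) → (175.111,52.882) → (192.782,56.512). Open path.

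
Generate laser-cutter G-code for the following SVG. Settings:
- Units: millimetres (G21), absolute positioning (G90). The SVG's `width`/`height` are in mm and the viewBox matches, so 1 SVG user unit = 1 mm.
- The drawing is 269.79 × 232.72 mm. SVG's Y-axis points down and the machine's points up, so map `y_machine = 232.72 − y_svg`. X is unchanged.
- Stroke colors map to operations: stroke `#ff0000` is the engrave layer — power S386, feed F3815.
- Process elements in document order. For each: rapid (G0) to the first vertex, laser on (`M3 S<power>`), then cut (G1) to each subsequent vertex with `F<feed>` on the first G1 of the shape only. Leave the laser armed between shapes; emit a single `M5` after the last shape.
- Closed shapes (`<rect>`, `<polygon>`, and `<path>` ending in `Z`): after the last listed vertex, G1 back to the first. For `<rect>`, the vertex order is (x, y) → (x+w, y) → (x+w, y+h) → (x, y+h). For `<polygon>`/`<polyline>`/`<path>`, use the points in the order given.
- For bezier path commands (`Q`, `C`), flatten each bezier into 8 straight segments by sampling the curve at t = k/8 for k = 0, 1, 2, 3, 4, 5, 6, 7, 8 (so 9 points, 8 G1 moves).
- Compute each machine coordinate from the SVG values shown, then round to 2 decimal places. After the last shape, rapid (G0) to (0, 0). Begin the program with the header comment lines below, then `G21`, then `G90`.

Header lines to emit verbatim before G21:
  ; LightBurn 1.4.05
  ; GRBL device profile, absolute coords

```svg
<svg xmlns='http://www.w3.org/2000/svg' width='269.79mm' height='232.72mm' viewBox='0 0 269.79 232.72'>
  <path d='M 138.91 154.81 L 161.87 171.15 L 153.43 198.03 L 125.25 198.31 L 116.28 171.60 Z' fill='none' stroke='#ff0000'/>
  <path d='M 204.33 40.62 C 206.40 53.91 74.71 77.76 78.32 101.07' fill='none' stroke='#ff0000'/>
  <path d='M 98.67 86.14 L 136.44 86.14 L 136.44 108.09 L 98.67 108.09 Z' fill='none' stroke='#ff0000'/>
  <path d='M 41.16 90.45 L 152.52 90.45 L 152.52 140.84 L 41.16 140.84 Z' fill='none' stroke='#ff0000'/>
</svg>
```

1 u = 1 mm; y_m = 232.72 − y.

[1] `<path>` regular polygon, #ff0000→engrave S386 F3815: (138.91,77.91) → (161.87,61.57) → (153.43,34.69) → (125.25,34.41) → (116.28,61.12) → (138.91,77.91) (closed)

[2] `<path>` cubic bezier, #ff0000→engrave S386 F3815: (204.33,192.10) → (199.36,186.64) → (185.01,180.33) → (164.42,173.28) → (140.75,165.63) → (117.15,157.52) → (96.78,149.06) → (82.78,140.39) → (78.32,131.65)

[3] `<path>` rectangle, #ff0000→engrave S386 F3815: (98.67,146.58) → (136.44,146.58) → (136.44,124.63) → (98.67,124.63) → (98.67,146.58) (closed)

[4] `<path>` rectangle, #ff0000→engrave S386 F3815: (41.16,142.27) → (152.52,142.27) → (152.52,91.88) → (41.16,91.88) → (41.16,142.27) (closed)

; LightBurn 1.4.05
; GRBL device profile, absolute coords
G21
G90
G0 X138.91 Y77.91
M3 S386
G1 X161.87 Y61.57 F3815
G1 X153.43 Y34.69
G1 X125.25 Y34.41
G1 X116.28 Y61.12
G1 X138.91 Y77.91
G0 X204.33 Y192.10
M3 S386
G1 X199.36 Y186.64 F3815
G1 X185.01 Y180.33
G1 X164.42 Y173.28
G1 X140.75 Y165.63
G1 X117.15 Y157.52
G1 X96.78 Y149.06
G1 X82.78 Y140.39
G1 X78.32 Y131.65
G0 X98.67 Y146.58
M3 S386
G1 X136.44 Y146.58 F3815
G1 X136.44 Y124.63
G1 X98.67 Y124.63
G1 X98.67 Y146.58
G0 X41.16 Y142.27
M3 S386
G1 X152.52 Y142.27 F3815
G1 X152.52 Y91.88
G1 X41.16 Y91.88
G1 X41.16 Y142.27
M5
G0 X0.00 Y0.00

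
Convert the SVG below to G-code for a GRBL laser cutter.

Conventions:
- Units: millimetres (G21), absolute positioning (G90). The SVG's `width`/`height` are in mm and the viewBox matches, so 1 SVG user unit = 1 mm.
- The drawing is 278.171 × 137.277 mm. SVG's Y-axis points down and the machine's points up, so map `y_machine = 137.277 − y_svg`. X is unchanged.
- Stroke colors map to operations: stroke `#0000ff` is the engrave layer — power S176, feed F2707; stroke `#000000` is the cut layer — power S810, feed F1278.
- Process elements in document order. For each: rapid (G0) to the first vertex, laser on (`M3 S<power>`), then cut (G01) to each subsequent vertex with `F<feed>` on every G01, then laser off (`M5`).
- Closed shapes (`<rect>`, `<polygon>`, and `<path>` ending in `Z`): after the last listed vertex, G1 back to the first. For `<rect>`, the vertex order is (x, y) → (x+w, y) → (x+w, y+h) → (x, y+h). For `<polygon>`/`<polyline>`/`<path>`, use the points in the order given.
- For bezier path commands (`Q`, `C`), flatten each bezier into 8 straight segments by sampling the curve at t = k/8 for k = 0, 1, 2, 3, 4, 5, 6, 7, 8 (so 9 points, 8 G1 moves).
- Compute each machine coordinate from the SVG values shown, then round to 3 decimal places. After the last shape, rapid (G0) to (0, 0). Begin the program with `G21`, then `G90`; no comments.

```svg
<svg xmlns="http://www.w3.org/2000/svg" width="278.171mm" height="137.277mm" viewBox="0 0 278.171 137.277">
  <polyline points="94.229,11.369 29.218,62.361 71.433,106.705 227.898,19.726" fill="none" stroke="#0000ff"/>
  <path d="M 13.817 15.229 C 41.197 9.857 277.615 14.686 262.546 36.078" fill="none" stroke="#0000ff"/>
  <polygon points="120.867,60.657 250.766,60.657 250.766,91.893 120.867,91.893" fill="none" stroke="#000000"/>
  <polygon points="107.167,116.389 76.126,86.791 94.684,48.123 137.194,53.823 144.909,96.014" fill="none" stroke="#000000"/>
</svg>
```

G21
G90
G0 X94.229 Y125.908
M3 S176
G01 X29.218 Y74.916 F2707
G01 X71.433 Y30.572 F2707
G01 X227.898 Y117.551 F2707
M5
G0 X13.817 Y122.048
M3 S176
G01 X32.984 Y123.572 F2707
G01 X66.351 Y124.065 F2707
G01 X108.522 Y123.452 F2707
G01 X154.100 Y121.660 F2707
G01 X197.688 Y118.613 F2707
G01 X233.890 Y114.237 F2707
G01 X257.308 Y108.457 F2707
G01 X262.546 Y101.199 F2707
M5
G0 X120.867 Y76.620
M3 S810
G01 X250.766 Y76.620 F1278
G01 X250.766 Y45.384 F1278
G01 X120.867 Y45.384 F1278
G01 X120.867 Y76.620 F1278
M5
G0 X107.167 Y20.888
M3 S810
G01 X76.126 Y50.486 F1278
G01 X94.684 Y89.154 F1278
G01 X137.194 Y83.454 F1278
G01 X144.909 Y41.263 F1278
G01 X107.167 Y20.888 F1278
M5
G0 X0.000 Y0.000

1 u = 1 mm; y_m = 137.277 − y.

[1] `<polyline>` open polyline, #0000ff→engrave S176 F2707: (94.229,125.908) → (29.218,74.916) → (71.433,30.572) → (227.898,117.551)

[2] `<path>` cubic bezier, #0000ff→engrave S176 F2707: (13.817,122.048) → (32.984,123.572) → (66.351,124.065) → (108.522,123.452) → (154.100,121.660) → (197.688,118.613) → (233.890,114.237) → (257.308,108.457) → (262.546,101.199)

[3] `<polygon>` rectangle, #000000→cut S810 F1278: (120.867,76.620) → (250.766,76.620) → (250.766,45.384) → (120.867,45.384) → (120.867,76.620) (closed)

[4] `<polygon>` regular polygon, #000000→cut S810 F1278: (107.167,20.888) → (76.126,50.486) → (94.684,89.154) → (137.194,83.454) → (144.909,41.263) → (107.167,20.888) (closed)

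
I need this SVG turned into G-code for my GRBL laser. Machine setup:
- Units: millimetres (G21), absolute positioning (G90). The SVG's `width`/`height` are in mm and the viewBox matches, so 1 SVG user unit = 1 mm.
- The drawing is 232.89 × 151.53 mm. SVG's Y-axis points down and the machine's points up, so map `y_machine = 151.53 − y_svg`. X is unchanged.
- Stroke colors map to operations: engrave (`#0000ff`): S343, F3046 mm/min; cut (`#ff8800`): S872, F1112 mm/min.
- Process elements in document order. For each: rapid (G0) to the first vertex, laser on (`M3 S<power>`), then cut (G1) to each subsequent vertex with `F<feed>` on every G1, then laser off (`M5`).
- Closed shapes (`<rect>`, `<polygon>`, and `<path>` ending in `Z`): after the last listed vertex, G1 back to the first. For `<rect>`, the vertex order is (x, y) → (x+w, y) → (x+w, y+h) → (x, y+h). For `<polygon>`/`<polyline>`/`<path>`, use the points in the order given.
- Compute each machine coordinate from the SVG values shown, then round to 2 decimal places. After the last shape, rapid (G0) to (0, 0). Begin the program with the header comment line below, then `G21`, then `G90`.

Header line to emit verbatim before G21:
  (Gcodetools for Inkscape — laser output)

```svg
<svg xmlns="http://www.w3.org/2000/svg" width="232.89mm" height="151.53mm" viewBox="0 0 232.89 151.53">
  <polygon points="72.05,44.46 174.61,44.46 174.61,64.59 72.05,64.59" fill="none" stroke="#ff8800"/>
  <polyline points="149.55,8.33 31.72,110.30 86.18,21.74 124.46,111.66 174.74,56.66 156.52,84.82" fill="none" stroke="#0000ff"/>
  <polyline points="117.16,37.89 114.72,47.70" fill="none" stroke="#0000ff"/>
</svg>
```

1 u = 1 mm; y_m = 151.53 − y.

[1] `<polygon>` rectangle, #ff8800→cut S872 F1112: (72.05,107.07) → (174.61,107.07) → (174.61,86.94) → (72.05,86.94) → (72.05,107.07) (closed)

[2] `<polyline>` open polyline, #0000ff→engrave S343 F3046: (149.55,143.20) → (31.72,41.23) → (86.18,129.79) → (124.46,39.87) → (174.74,94.87) → (156.52,66.71)

[3] `<polyline>` line segment, #0000ff→engrave S343 F3046: (117.16,113.64) → (114.72,103.83)

(Gcodetools for Inkscape — laser output)
G21
G90
G0 X72.05 Y107.07
M3 S872
G1 X174.61 Y107.07 F1112
G1 X174.61 Y86.94 F1112
G1 X72.05 Y86.94 F1112
G1 X72.05 Y107.07 F1112
M5
G0 X149.55 Y143.20
M3 S343
G1 X31.72 Y41.23 F3046
G1 X86.18 Y129.79 F3046
G1 X124.46 Y39.87 F3046
G1 X174.74 Y94.87 F3046
G1 X156.52 Y66.71 F3046
M5
G0 X117.16 Y113.64
M3 S343
G1 X114.72 Y103.83 F3046
M5
G0 X0.00 Y0.00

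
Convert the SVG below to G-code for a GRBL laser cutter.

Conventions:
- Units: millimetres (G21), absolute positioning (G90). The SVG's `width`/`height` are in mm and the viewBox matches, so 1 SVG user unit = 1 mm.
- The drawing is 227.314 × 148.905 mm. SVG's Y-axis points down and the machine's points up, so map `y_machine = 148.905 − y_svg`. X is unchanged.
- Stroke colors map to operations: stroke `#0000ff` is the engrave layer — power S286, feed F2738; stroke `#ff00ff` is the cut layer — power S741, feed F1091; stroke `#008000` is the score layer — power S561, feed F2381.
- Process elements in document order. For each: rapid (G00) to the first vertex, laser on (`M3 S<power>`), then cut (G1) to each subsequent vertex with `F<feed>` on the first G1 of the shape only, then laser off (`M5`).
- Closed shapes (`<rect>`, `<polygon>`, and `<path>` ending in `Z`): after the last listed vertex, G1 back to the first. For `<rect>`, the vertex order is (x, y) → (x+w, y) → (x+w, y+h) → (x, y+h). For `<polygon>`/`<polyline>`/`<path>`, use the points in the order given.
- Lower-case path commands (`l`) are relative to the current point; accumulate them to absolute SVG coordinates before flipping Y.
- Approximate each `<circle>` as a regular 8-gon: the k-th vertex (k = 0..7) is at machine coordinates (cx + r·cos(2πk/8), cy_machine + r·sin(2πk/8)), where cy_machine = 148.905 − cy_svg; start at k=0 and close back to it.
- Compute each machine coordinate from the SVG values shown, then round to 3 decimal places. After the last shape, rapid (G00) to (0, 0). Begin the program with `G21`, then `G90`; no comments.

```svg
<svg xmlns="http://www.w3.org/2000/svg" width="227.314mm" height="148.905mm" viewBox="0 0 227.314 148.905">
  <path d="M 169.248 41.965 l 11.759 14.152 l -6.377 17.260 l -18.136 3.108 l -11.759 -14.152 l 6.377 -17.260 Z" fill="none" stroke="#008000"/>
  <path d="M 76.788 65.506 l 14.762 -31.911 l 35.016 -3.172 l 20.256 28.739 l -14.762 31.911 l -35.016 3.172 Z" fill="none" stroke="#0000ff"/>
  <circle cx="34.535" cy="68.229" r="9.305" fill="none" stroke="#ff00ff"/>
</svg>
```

G21
G90
G00 X169.248 Y106.940
M3 S561
G1 X181.007 Y92.788 F2381
G1 X174.630 Y75.528
G1 X156.494 Y72.420
G1 X144.735 Y86.572
G1 X151.112 Y103.832
G1 X169.248 Y106.940
M5
G00 X76.788 Y83.399
M3 S286
G1 X91.550 Y115.310 F2738
G1 X126.566 Y118.482
G1 X146.822 Y89.743
G1 X132.060 Y57.832
G1 X97.044 Y54.660
G1 X76.788 Y83.399
M5
G00 X43.840 Y80.676
M3 S741
G1 X41.115 Y87.256 F1091
G1 X34.535 Y89.981
G1 X27.955 Y87.256
G1 X25.230 Y80.676
G1 X27.955 Y74.096
G1 X34.535 Y71.371
G1 X41.115 Y74.096
G1 X43.840 Y80.676
M5
G00 X0.000 Y0.000

Since the viewBox matches the mm dimensions, user units are millimetres directly. The only transform is the Y-flip y_m = 148.905 − y_svg.

Shape 1 is a regular polygon drawn with `<path>`. Its stroke #008000 means score at S561, F2381. After flipping Y the toolpath is (169.248,106.940) → (181.007,92.788) → (174.630,75.528) → (156.494,72.420) → (144.735,86.572) → (151.112,103.832) → (169.248,106.940), returning to the start.

Shape 2 is a regular polygon drawn with `<path>`. Its stroke #0000ff means engrave at S286, F2738. After flipping Y the toolpath is (76.788,83.399) → (91.550,115.310) → (126.566,118.482) → (146.822,89.743) → (132.060,57.832) → (97.044,54.660) → (76.788,83.399), returning to the start.

Shape 3 is a circle drawn with `<circle>`. Its stroke #ff00ff means cut at S741, F1091. After flipping Y the toolpath is (43.840,80.676) → (41.115,87.256) → (34.535,89.981) → (27.955,87.256) → (25.230,80.676) → (27.955,74.096) → (34.535,71.371) → (41.115,74.096) → (43.840,80.676), returning to the start.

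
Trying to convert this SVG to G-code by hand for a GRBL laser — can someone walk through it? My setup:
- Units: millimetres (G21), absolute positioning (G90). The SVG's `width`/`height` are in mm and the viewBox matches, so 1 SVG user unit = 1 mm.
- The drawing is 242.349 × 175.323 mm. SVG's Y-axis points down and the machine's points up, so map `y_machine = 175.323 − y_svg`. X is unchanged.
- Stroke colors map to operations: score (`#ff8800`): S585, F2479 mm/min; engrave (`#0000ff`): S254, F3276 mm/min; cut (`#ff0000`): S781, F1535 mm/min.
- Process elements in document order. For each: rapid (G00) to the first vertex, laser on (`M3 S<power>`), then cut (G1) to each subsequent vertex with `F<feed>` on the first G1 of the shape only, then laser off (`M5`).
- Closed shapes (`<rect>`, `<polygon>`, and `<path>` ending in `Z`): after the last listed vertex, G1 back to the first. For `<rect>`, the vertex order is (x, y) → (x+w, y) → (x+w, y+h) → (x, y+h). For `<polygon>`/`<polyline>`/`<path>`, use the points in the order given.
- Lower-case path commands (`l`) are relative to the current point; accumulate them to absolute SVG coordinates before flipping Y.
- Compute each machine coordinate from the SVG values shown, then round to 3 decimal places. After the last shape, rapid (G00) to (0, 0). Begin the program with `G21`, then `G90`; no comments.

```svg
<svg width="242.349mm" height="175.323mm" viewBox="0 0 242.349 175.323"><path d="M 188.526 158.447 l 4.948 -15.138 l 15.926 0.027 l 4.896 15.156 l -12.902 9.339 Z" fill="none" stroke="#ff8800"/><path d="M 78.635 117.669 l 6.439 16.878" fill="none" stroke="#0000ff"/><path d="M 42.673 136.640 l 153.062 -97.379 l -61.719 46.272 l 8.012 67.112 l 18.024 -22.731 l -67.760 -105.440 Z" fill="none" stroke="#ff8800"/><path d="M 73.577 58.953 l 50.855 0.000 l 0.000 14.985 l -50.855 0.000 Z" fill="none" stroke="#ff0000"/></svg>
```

G21
G90
G00 X188.526 Y16.876
M3 S585
G1 X193.474 Y32.014 F2479
G1 X209.400 Y31.987
G1 X214.296 Y16.831
G1 X201.394 Y7.492
G1 X188.526 Y16.876
M5
G00 X78.635 Y57.654
M3 S254
G1 X85.074 Y40.776 F3276
M5
G00 X42.673 Y38.683
M3 S585
G1 X195.735 Y136.062 F2479
G1 X134.016 Y89.790
G1 X142.028 Y22.678
G1 X160.052 Y45.409
G1 X92.292 Y150.849
G1 X42.673 Y38.683
M5
G00 X73.577 Y116.370
M3 S781
G1 X124.432 Y116.370 F1535
G1 X124.432 Y101.385
G1 X73.577 Y101.385
G1 X73.577 Y116.370
M5
G00 X0.000 Y0.000

viewBox `0 0 242.349 175.323` with mm width/height → 1 unit = 1 mm. Flip: y_m = 175.323 − y_svg.

**Shape 1** — `<path>` regular polygon, stroke `#ff8800` → score (S585, F2479). Machine vertices: (188.526,16.876) → (193.474,32.014) → (209.400,31.987) → (214.296,16.831) → (201.394,7.492) → (188.526,16.876). Closed: final G1 returns to the first vertex.

**Shape 2** — `<path>` line segment, stroke `#0000ff` → engrave (S254, F3276). Machine vertices: (78.635,57.654) → (85.074,40.776). Open path.

**Shape 3** — `<path>` closed polygon, stroke `#ff8800` → score (S585, F2479). Machine vertices: (42.673,38.683) → (195.735,136.062) → (134.016,89.790) → (142.028,22.678) → (160.052,45.409) → (92.292,150.849) → (42.673,38.683). Closed: final G1 returns to the first vertex.

**Shape 4** — `<path>` rectangle, stroke `#ff0000` → cut (S781, F1535). Machine vertices: (73.577,116.370) → (124.432,116.370) → (124.432,101.385) → (73.577,101.385) → (73.577,116.370). Closed: final G1 returns to the first vertex.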